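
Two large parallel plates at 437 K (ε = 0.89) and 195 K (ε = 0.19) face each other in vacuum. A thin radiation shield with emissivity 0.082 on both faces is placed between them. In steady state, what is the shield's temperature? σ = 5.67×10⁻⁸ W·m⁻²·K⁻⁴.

In steady state the net flux on the hot side equals that on the cold side.
σ(T₁⁴−T_s⁴)/D₁ = σ(T_s⁴−T₂⁴)/D₂, with D₁ = 1/ε₁+1/ε_s−1 = 12.32, D₂ = 1/ε_s+1/ε₂−1 = 16.46.
Solve for T_s⁴: T_s⁴ = (D₂·T₁⁴ + D₁·T₂⁴)/(D₁+D₂) = 2.148×10¹⁰ K⁴.

T_s ≈ 383 K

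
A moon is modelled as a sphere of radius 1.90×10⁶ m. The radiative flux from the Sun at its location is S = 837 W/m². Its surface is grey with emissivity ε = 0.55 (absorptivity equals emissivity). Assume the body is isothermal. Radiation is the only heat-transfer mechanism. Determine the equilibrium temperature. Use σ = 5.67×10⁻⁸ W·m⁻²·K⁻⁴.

T ≈ 246 K

At equilibrium, absorbed power = emitted power.
Absorbing cross-section = πr² = 1.134×10¹³ m²; emitting surface = 4πr² = 4.536×10¹³ m² (ratio 4).
εS·A_cross = εσ·A_surf·T⁴  ⇒  T⁴ = S/(4σ)   (ε cancels).
T⁴ = 837/(4·5.67×10⁻⁸) = 3.690×10⁹ K⁴.
T = (3.690×10⁹)^(1/4).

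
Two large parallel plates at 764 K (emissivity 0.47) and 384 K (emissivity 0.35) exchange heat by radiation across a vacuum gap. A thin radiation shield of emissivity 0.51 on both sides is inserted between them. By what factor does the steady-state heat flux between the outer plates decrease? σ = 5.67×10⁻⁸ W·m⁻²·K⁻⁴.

Without shield: q₀ = σΔ(T⁴)/(1/ε₁+1/ε₂−1) with denominator 3.985.
With shield the two gaps are in series; the resistances add: (1/ε₁+1/ε_s−1)+(1/ε_s+1/ε₂−1) = 3.088+3.818 = 6.906.
Heat-flux ratio q₀/q = 6.906/3.985.

factor ≈ 1.73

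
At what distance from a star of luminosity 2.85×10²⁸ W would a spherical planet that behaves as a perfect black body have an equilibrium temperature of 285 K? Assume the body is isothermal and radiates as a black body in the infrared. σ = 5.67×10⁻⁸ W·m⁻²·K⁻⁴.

d ≈ 1.23×10¹² m

For an isothermal black-emitting sphere, (1−a)S·πr² = σ·4πr²·T⁴ ⇒ S = 4σT⁴/(1−a).
S = 4·5.67×10⁻⁸·(285)⁴/1.00 = 1496 W/m².
Flux falls as S = L/(4πd²), so d = √(L/(4πS)) = √(2.85×10²⁸/(4π·1496)).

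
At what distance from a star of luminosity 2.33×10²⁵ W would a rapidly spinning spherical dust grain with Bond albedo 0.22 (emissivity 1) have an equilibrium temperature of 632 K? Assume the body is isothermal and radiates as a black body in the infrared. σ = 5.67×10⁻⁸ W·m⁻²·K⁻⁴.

d ≈ 6.32×10⁹ m

For an isothermal black-emitting sphere, (1−a)S·πr² = σ·4πr²·T⁴ ⇒ S = 4σT⁴/(1−a).
S = 4·5.67×10⁻⁸·(632)⁴/0.780 = 46390 W/m².
Flux falls as S = L/(4πd²), so d = √(L/(4πS)) = √(2.33×10²⁵/(4π·46390)).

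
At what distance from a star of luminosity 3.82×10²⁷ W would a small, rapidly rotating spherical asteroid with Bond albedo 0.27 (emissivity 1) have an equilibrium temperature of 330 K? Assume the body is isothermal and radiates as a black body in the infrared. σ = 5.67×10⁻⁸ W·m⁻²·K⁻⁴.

d ≈ 2.87×10¹¹ m

For an isothermal black-emitting sphere, (1−a)S·πr² = σ·4πr²·T⁴ ⇒ S = 4σT⁴/(1−a).
S = 4·5.67×10⁻⁸·(330)⁴/0.730 = 3684 W/m².
Flux falls as S = L/(4πd²), so d = √(L/(4πS)) = √(3.82×10²⁷/(4π·3684)).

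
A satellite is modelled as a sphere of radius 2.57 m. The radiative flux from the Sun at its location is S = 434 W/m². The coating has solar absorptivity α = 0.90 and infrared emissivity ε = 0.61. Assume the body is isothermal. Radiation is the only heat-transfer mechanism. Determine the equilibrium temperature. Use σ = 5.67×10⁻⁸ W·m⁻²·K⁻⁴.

At equilibrium, absorbed power = emitted power.
Absorbing cross-section = πr² = 20.75 m²; emitting surface = 4πr² = 83.00 m² (ratio 4).
αS·A_cross = εσ·A_surf·T⁴  ⇒  T⁴ = αS/(ε·4σ).
T⁴ = 0.900·434/(0.61·4·5.67×10⁻⁸) = 2.823×10⁹ K⁴.
T = (2.823×10⁹)^(1/4).

T ≈ 231 K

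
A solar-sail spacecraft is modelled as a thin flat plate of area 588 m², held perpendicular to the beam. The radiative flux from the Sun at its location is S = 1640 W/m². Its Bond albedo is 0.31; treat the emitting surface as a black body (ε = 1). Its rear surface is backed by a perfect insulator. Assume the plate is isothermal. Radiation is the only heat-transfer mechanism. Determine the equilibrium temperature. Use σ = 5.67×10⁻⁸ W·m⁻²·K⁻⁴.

At equilibrium, absorbed power = emitted power.
Absorbing cross-section = A = 588.0 m²; emitting surface = A = 588.0 m² (ratio 1).
(1−a)S·A_cross = εσ·A_surf·T⁴  ⇒  T⁴ = (1−a)S/(1σ).
T⁴ = 0.690·1640/(1·5.67×10⁻⁸) = 1.996×10¹⁰ K⁴.
T = (1.996×10¹⁰)^(1/4).

T ≈ 376 K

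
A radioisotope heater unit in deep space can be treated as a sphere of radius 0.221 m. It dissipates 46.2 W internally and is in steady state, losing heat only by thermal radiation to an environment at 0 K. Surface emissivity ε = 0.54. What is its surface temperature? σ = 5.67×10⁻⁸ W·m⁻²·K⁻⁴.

Steady state: internal power = radiated power, P = εσA T⁴.
Radiating area A = 4πr² = 0.6138 m².
T⁴ = P/(εσA) = 46.2/(0.54·5.67×10⁻⁸·0.6138) = 2.459×10⁹ K⁴.
T = (2.459×10⁹)^(1/4).

T ≈ 223 K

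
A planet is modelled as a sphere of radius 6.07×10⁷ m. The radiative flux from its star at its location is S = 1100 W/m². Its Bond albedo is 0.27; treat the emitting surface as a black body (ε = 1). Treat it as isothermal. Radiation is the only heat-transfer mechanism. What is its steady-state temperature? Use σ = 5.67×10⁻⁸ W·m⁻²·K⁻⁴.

At equilibrium, absorbed power = emitted power.
Absorbing cross-section = πr² = 1.158×10¹⁶ m²; emitting surface = 4πr² = 4.630×10¹⁶ m² (ratio 4).
(1−a)S·A_cross = εσ·A_surf·T⁴  ⇒  T⁴ = (1−a)S/(4σ).
T⁴ = 0.730·1100/(4·5.67×10⁻⁸) = 3.541×10⁹ K⁴.
T = (3.541×10⁹)^(1/4).

T ≈ 244 K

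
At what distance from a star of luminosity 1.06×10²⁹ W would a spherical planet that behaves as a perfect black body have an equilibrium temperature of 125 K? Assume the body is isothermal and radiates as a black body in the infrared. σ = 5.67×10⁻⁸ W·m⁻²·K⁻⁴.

For an isothermal black-emitting sphere, (1−a)S·πr² = σ·4πr²·T⁴ ⇒ S = 4σT⁴/(1−a).
S = 4·5.67×10⁻⁸·(125)⁴/1.00 = 55.37 W/m².
Flux falls as S = L/(4πd²), so d = √(L/(4πS)) = √(1.06×10²⁹/(4π·55.37)).

d ≈ 1.23×10¹³ m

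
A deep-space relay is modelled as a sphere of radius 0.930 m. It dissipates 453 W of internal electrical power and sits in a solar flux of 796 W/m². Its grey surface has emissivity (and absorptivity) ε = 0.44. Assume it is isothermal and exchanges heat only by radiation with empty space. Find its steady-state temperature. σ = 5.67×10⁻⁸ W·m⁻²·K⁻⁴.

At steady state, absorbed solar power + internal power = radiated power.
Absorbed: α·S·A_cross = 0.44·796·2.717 = 951.7 W (cross-section πr²).
Total input = 951.7 + 453 = 1405 W.
Radiated: εσ·A_surf·T⁴ with A_surf = 4πr² = 10.87 m².
T⁴ = 1405/(0.44·5.67×10⁻⁸·10.87) = 5.180×10⁹ K⁴.

T ≈ 268 K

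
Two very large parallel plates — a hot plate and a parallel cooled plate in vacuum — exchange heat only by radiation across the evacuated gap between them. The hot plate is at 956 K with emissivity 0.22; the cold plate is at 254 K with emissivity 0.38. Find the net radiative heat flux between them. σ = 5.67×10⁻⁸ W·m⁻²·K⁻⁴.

For two infinite grey parallel plates, q = σ(T₁⁴ − T₂⁴)/(1/ε₁ + 1/ε₂ − 1).
T₁⁴ − T₂⁴ = 8.353×10¹¹ − 4.162×10⁹ = 8.311×10¹¹ K⁴.
1/ε₁ + 1/ε₂ − 1 = 4.545 + 2.632 − 1 = 6.177.
q = 5.67×10⁻⁸ × 8.311×10¹¹ / 6.177.

q ≈ 7630 W/m²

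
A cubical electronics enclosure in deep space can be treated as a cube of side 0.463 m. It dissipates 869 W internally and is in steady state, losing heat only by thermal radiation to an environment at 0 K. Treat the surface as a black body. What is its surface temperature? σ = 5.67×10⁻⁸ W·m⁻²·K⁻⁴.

T ≈ 330 K

Steady state: internal power = radiated power, P = εσA T⁴.
Radiating area A = 6L² = 1.286 m².
T⁴ = P/(εσA) = 869/(1.0·5.67×10⁻⁸·1.286) = 1.192×10¹⁰ K⁴.
T = (1.192×10¹⁰)^(1/4).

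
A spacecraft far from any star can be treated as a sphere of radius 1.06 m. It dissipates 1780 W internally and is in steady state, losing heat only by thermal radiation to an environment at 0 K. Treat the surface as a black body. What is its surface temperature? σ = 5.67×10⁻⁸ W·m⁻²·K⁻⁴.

T ≈ 217 K

Steady state: internal power = radiated power, P = εσA T⁴.
Radiating area A = 4πr² = 14.12 m².
T⁴ = P/(εσA) = 1780/(1.0·5.67×10⁻⁸·14.12) = 2.223×10⁹ K⁴.
T = (2.223×10⁹)^(1/4).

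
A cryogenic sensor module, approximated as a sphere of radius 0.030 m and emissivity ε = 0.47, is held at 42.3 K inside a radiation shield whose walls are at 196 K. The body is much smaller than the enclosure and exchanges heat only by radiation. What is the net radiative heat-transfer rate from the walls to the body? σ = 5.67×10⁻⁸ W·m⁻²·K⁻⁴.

For a small grey body in a large enclosure: P_net = εσA(T_body⁴ − T_wall⁴).
A = 4πr² = 0.01131 m²; T_body⁴ − T_wall⁴ = 3.202×10⁶ − 1.476×10⁹ = -1.473×10⁹ K⁴.
|P_net| = 0.47·5.67×10⁻⁸·0.01131·1.473×10⁹.

P_net ≈ 0.444 W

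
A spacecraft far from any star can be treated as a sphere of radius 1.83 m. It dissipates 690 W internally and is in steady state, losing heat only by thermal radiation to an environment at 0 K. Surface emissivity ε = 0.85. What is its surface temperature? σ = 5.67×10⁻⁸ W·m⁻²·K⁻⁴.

Steady state: internal power = radiated power, P = εσA T⁴.
Radiating area A = 4πr² = 42.08 m².
T⁴ = P/(εσA) = 690/(0.85·5.67×10⁻⁸·42.08) = 3.402×10⁸ K⁴.
T = (3.402×10⁸)^(1/4).

T ≈ 136 K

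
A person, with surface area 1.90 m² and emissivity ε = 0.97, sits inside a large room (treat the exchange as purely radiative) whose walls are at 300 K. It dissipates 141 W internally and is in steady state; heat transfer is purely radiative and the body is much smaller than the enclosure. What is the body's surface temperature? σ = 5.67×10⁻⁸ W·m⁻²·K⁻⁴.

For a small grey body in a large enclosure, net radiated power = εσA(T⁴ − T_w⁴).
Steady state: P = εσA(T⁴ − T_w⁴) with A = 1.90 m².
T⁴ = P/(εσA) + T_w⁴ = 141/(0.97·5.67×10⁻⁸·1.900) + (300)⁴
    = 1.349×10⁹ + 8.100×10⁹ = 9.449×10⁹ K⁴.

T ≈ 312 K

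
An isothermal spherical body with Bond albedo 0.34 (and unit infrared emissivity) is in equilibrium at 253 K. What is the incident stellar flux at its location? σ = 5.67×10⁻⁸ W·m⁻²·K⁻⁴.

(1−a)S·πr² = σ·4πr²·T⁴ ⇒ S = 4σT⁴/(1−a).
S = 4·5.67×10⁻⁸·4.097×10⁹/0.660.

S ≈ 1410 W/m²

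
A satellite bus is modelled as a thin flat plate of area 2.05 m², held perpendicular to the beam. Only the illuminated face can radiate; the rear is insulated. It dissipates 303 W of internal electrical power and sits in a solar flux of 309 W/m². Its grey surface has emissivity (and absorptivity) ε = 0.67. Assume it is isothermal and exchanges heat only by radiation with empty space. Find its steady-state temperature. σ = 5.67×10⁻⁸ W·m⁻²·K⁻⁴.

At steady state, absorbed solar power + internal power = radiated power.
Absorbed: α·S·A_cross = 0.67·309·2.050 = 424.4 W (cross-section A).
Total input = 424.4 + 303 = 727.4 W.
Radiated: εσ·A_surf·T⁴ with A_surf = A = 2.050 m².
T⁴ = 727.4/(0.67·5.67×10⁻⁸·2.050) = 9.340×10⁹ K⁴.

T ≈ 311 K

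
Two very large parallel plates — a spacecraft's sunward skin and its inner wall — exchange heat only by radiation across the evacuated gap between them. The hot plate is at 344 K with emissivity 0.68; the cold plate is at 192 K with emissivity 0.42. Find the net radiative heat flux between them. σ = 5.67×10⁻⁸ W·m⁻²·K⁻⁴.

q ≈ 251 W/m²

For two infinite grey parallel plates, q = σ(T₁⁴ − T₂⁴)/(1/ε₁ + 1/ε₂ − 1).
T₁⁴ − T₂⁴ = 1.400×10¹⁰ − 1.359×10⁹ = 1.264×10¹⁰ K⁴.
1/ε₁ + 1/ε₂ − 1 = 1.471 + 2.381 − 1 = 2.852.
q = 5.67×10⁻⁸ × 1.264×10¹⁰ / 2.852.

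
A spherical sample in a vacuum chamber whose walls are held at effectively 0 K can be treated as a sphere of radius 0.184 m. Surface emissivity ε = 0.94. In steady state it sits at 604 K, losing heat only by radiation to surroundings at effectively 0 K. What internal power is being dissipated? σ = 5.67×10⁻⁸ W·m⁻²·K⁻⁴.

Steady state: P = εσA T⁴.
A = 4πr² = 0.4254 m²; T⁴ = (604)⁴ = 1.331×10¹¹ K⁴.
P = 0.94 × 5.67×10⁻⁸ × 0.4254 × 1.331×10¹¹.

P ≈ 3020 W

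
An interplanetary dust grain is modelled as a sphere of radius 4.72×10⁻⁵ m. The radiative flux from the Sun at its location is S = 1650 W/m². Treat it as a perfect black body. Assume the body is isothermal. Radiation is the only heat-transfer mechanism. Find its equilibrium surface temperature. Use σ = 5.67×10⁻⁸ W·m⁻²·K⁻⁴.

At equilibrium, absorbed power = emitted power.
Absorbing cross-section = πr² = 6.999×10⁻⁹ m²; emitting surface = 4πr² = 2.800×10⁻⁸ m² (ratio 4).
S·A_cross = εσ·A_surf·T⁴  ⇒  T⁴ = S/(4σ).
T⁴ = 1.00·1650/(4·5.67×10⁻⁸) = 7.275×10⁹ K⁴.
T = (7.275×10⁹)^(1/4).

T ≈ 292 K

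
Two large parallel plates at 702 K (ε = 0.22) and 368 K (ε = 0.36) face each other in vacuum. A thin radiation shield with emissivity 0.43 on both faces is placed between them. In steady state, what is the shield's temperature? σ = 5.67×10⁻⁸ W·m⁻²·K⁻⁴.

In steady state the net flux on the hot side equals that on the cold side.
σ(T₁⁴−T_s⁴)/D₁ = σ(T_s⁴−T₂⁴)/D₂, with D₁ = 1/ε₁+1/ε_s−1 = 5.871, D₂ = 1/ε_s+1/ε₂−1 = 4.103.
Solve for T_s⁴: T_s⁴ = (D₂·T₁⁴ + D₁·T₂⁴)/(D₁+D₂) = 1.107×10¹¹ K⁴.

T_s ≈ 577 K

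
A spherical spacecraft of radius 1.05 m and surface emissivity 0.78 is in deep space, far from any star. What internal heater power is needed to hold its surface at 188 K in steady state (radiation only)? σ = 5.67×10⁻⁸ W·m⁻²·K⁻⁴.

P = εσ·4πr²·T⁴.
4πr² = 13.85 m²; T⁴ = 1.249×10⁹ K⁴.
P = 0.78·5.67×10⁻⁸·13.85·1.249×10⁹.

P ≈ 765 W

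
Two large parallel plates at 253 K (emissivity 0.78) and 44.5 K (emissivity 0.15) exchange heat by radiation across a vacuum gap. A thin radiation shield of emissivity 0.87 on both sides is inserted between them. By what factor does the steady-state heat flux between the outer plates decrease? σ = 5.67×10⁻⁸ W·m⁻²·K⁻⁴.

factor ≈ 1.19

Without shield: q₀ = σΔ(T⁴)/(1/ε₁+1/ε₂−1) with denominator 6.949.
With shield the two gaps are in series; the resistances add: (1/ε₁+1/ε_s−1)+(1/ε_s+1/ε₂−1) = 1.431+6.816 = 8.248.
Heat-flux ratio q₀/q = 8.248/6.949.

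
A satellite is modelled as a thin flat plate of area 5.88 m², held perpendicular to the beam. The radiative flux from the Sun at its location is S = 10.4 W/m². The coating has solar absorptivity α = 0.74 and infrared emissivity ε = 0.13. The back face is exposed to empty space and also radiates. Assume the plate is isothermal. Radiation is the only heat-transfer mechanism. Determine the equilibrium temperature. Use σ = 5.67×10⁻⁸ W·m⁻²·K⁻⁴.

T ≈ 151 K

At equilibrium, absorbed power = emitted power.
Absorbing cross-section = A = 5.880 m²; emitting surface = 2A = 11.76 m² (ratio 2).
αS·A_cross = εσ·A_surf·T⁴  ⇒  T⁴ = αS/(ε·2σ).
T⁴ = 0.740·10.4/(0.13·2·5.67×10⁻⁸) = 5.220×10⁸ K⁴.
T = (5.220×10⁸)^(1/4).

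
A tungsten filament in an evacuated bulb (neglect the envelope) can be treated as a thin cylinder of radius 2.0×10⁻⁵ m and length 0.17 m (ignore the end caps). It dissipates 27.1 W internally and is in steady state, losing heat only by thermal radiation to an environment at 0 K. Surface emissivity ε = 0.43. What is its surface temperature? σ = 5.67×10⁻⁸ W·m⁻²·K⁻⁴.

T ≈ 2690 K

Steady state: internal power = radiated power, P = εσA T⁴.
Radiating area A = 2πrL = 2.136×10⁻⁵ m².
T⁴ = P/(εσA) = 27.1/(0.43·5.67×10⁻⁸·2.136×10⁻⁵) = 5.203×10¹³ K⁴.
T = (5.203×10¹³)^(1/4).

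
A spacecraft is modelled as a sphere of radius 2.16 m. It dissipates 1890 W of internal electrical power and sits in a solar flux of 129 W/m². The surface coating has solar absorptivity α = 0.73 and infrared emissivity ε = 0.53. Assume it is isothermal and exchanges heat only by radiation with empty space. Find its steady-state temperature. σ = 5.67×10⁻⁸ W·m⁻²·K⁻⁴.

At steady state, absorbed solar power + internal power = radiated power.
Absorbed: α·S·A_cross = 0.73·129·14.66 = 1380 W (cross-section πr²).
Total input = 1380 + 1890 = 3270 W.
Radiated: εσ·A_surf·T⁴ with A_surf = 4πr² = 58.63 m².
T⁴ = 3270/(0.53·5.67×10⁻⁸·58.63) = 1.856×10⁹ K⁴.

T ≈ 208 K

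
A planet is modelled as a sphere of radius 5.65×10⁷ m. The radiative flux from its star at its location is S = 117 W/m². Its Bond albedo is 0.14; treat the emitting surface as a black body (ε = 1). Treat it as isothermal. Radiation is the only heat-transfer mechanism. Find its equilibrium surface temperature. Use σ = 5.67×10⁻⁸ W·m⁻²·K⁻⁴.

At equilibrium, absorbed power = emitted power.
Absorbing cross-section = πr² = 1.003×10¹⁶ m²; emitting surface = 4πr² = 4.011×10¹⁶ m² (ratio 4).
(1−a)S·A_cross = εσ·A_surf·T⁴  ⇒  T⁴ = (1−a)S/(4σ).
T⁴ = 0.860·117/(4·5.67×10⁻⁸) = 4.437×10⁸ K⁴.
T = (4.437×10⁸)^(1/4).

T ≈ 145 K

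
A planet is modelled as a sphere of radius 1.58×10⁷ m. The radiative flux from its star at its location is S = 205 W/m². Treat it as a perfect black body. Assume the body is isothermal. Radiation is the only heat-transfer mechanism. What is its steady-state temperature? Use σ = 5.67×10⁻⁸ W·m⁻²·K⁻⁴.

T ≈ 173 K

At equilibrium, absorbed power = emitted power.
Absorbing cross-section = πr² = 7.843×10¹⁴ m²; emitting surface = 4πr² = 3.137×10¹⁵ m² (ratio 4).
S·A_cross = εσ·A_surf·T⁴  ⇒  T⁴ = S/(4σ).
T⁴ = 1.00·205/(4·5.67×10⁻⁸) = 9.039×10⁸ K⁴.
T = (9.039×10⁸)^(1/4).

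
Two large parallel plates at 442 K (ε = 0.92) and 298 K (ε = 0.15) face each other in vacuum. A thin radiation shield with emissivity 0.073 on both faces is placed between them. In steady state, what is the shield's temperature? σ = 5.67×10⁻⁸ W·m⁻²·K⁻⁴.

In steady state the net flux on the hot side equals that on the cold side.
σ(T₁⁴−T_s⁴)/D₁ = σ(T_s⁴−T₂⁴)/D₂, with D₁ = 1/ε₁+1/ε_s−1 = 13.79, D₂ = 1/ε_s+1/ε₂−1 = 19.37.
Solve for T_s⁴: T_s⁴ = (D₂·T₁⁴ + D₁·T₂⁴)/(D₁+D₂) = 2.557×10¹⁰ K⁴.

T_s ≈ 400 K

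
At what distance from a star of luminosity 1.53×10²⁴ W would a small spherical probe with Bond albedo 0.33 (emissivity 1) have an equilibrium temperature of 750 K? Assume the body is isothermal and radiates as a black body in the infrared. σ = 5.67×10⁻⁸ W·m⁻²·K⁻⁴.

d ≈ 1.07×10⁹ m

For an isothermal black-emitting sphere, (1−a)S·πr² = σ·4πr²·T⁴ ⇒ S = 4σT⁴/(1−a).
S = 4·5.67×10⁻⁸·(750)⁴/0.670 = 1.071×10⁵ W/m².
Flux falls as S = L/(4πd²), so d = √(L/(4πS)) = √(1.53×10²⁴/(4π·1.071×10⁵)).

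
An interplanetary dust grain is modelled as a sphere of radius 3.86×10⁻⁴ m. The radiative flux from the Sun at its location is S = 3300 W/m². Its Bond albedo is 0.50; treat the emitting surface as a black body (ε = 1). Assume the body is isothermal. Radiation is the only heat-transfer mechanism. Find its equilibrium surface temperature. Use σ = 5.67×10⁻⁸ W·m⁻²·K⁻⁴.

T ≈ 292 K

At equilibrium, absorbed power = emitted power.
Absorbing cross-section = πr² = 4.681×10⁻⁷ m²; emitting surface = 4πr² = 1.872×10⁻⁶ m² (ratio 4).
(1−a)S·A_cross = εσ·A_surf·T⁴  ⇒  T⁴ = (1−a)S/(4σ).
T⁴ = 0.500·3300/(4·5.67×10⁻⁸) = 7.275×10⁹ K⁴.
T = (7.275×10⁹)^(1/4).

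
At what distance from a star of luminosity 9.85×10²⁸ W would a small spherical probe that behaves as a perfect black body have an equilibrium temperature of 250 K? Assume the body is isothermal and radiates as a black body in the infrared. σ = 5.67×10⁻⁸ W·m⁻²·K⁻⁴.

For an isothermal black-emitting sphere, (1−a)S·πr² = σ·4πr²·T⁴ ⇒ S = 4σT⁴/(1−a).
S = 4·5.67×10⁻⁸·(250)⁴/1.00 = 885.9 W/m².
Flux falls as S = L/(4πd²), so d = √(L/(4πS)) = √(9.85×10²⁸/(4π·885.9)).

d ≈ 2.97×10¹² m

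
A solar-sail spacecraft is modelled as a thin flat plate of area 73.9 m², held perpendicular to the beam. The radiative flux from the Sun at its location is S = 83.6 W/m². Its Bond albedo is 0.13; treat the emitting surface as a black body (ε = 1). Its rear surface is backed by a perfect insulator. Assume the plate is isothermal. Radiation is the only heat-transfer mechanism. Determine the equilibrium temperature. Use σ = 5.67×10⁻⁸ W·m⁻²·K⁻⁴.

T ≈ 189 K

At equilibrium, absorbed power = emitted power.
Absorbing cross-section = A = 73.90 m²; emitting surface = A = 73.90 m² (ratio 1).
(1−a)S·A_cross = εσ·A_surf·T⁴  ⇒  T⁴ = (1−a)S/(1σ).
T⁴ = 0.870·83.6/(1·5.67×10⁻⁸) = 1.283×10⁹ K⁴.
T = (1.283×10⁹)^(1/4).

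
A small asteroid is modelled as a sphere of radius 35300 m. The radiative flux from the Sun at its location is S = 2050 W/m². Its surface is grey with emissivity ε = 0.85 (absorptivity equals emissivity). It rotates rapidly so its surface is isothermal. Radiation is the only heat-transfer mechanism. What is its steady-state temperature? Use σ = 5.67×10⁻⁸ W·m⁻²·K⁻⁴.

At equilibrium, absorbed power = emitted power.
Absorbing cross-section = πr² = 3.915×10⁹ m²; emitting surface = 4πr² = 1.566×10¹⁰ m² (ratio 4).
εS·A_cross = εσ·A_surf·T⁴  ⇒  T⁴ = S/(4σ)   (ε cancels).
T⁴ = 2050/(4·5.67×10⁻⁸) = 9.039×10⁹ K⁴.
T = (9.039×10⁹)^(1/4).

T ≈ 308 K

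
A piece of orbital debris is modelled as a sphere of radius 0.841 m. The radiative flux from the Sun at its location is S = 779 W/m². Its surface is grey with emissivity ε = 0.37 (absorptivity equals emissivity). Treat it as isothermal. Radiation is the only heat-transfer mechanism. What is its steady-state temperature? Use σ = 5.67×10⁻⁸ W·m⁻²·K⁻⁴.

At equilibrium, absorbed power = emitted power.
Absorbing cross-section = πr² = 2.222 m²; emitting surface = 4πr² = 8.888 m² (ratio 4).
εS·A_cross = εσ·A_surf·T⁴  ⇒  T⁴ = S/(4σ)   (ε cancels).
T⁴ = 779/(4·5.67×10⁻⁸) = 3.435×10⁹ K⁴.
T = (3.435×10⁹)^(1/4).

T ≈ 242 K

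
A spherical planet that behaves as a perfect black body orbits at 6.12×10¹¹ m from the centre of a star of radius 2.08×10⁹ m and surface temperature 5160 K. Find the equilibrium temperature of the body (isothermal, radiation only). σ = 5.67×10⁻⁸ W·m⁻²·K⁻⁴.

The star's surface emits σT_*⁴; at distance d the flux is S = σT_*⁴(R_*/d)².
S = 5.67×10⁻⁸·(5160)⁴·(2.08×10⁹/6.12×10¹¹)² = 464.3 W/m².
For an isothermal sphere T⁴ = (1−a)S/(4σ) = 2.047×10⁹ K⁴.

T ≈ 213 K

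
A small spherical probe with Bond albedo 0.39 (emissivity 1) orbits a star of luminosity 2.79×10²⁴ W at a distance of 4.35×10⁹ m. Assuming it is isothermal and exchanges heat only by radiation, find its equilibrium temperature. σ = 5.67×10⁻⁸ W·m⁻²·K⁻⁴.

First find the stellar flux at distance d: S = L/(4πd²) = 2.79×10²⁴/(4π·(4.35×10⁹)²) = 11730 W/m².
For an isothermal sphere, absorbed (1−a)S·πr² = emitted σ·4πr²·T⁴, so T⁴ = (1−a)S/(4σ).
T⁴ = 0.610·11730/(4·5.67×10⁻⁸) = 3.156×10¹⁰ K⁴.

T ≈ 421 K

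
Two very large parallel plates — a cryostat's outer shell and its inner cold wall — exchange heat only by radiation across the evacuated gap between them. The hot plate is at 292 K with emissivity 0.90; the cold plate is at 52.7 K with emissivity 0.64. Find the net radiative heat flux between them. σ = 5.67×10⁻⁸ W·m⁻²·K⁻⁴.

For two infinite grey parallel plates, q = σ(T₁⁴ − T₂⁴)/(1/ε₁ + 1/ε₂ − 1).
T₁⁴ − T₂⁴ = 7.270×10⁹ − 7.713×10⁶ = 7.262×10⁹ K⁴.
1/ε₁ + 1/ε₂ − 1 = 1.111 + 1.562 − 1 = 1.674.
q = 5.67×10⁻⁸ × 7.262×10⁹ / 1.674.

q ≈ 246 W/m²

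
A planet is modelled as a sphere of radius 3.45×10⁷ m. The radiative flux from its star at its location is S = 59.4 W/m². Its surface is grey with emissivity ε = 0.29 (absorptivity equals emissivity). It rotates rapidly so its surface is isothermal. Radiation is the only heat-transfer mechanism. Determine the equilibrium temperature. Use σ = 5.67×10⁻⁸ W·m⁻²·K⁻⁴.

At equilibrium, absorbed power = emitted power.
Absorbing cross-section = πr² = 3.739×10¹⁵ m²; emitting surface = 4πr² = 1.496×10¹⁶ m² (ratio 4).
εS·A_cross = εσ·A_surf·T⁴  ⇒  T⁴ = S/(4σ)   (ε cancels).
T⁴ = 59.4/(4·5.67×10⁻⁸) = 2.619×10⁸ K⁴.
T = (2.619×10⁸)^(1/4).

T ≈ 127 K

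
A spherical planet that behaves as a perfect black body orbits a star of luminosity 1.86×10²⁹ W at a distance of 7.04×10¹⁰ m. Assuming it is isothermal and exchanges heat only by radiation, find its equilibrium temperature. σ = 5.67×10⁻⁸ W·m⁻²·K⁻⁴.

First find the stellar flux at distance d: S = L/(4πd²) = 1.86×10²⁹/(4π·(7.04×10¹⁰)²) = 2.986×10⁶ W/m².
For an isothermal sphere, absorbed (1−a)S·πr² = emitted σ·4πr²·T⁴, so T⁴ = (1−a)S/(4σ).
T⁴ = 1.00·2.986×10⁶/(4·5.67×10⁻⁸) = 1.317×10¹³ K⁴.

T ≈ 1900 K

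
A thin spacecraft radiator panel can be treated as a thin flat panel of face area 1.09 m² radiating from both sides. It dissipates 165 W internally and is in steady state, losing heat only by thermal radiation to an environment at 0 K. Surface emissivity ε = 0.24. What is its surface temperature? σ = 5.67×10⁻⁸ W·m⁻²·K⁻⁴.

T ≈ 273 K

Steady state: internal power = radiated power, P = εσA T⁴.
Radiating area A = 2·1.09 = 2.180 m².
T⁴ = P/(εσA) = 165/(0.24·5.67×10⁻⁸·2.180) = 5.562×10⁹ K⁴.
T = (5.562×10⁹)^(1/4).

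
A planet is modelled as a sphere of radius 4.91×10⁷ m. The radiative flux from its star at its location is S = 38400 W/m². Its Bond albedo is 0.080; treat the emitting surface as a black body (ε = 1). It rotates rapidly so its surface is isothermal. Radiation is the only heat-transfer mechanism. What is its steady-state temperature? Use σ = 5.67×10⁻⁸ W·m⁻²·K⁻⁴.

T ≈ 628 K

At equilibrium, absorbed power = emitted power.
Absorbing cross-section = πr² = 7.574×10¹⁵ m²; emitting surface = 4πr² = 3.030×10¹⁶ m² (ratio 4).
(1−a)S·A_cross = εσ·A_surf·T⁴  ⇒  T⁴ = (1−a)S/(4σ).
T⁴ = 0.920·38400/(4·5.67×10⁻⁸) = 1.558×10¹¹ K⁴.
T = (1.558×10¹¹)^(1/4).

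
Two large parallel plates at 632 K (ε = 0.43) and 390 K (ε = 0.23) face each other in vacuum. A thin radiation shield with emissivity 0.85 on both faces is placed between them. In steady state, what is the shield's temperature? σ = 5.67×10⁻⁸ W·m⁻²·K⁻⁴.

T_s ≈ 577 K

In steady state the net flux on the hot side equals that on the cold side.
σ(T₁⁴−T_s⁴)/D₁ = σ(T_s⁴−T₂⁴)/D₂, with D₁ = 1/ε₁+1/ε_s−1 = 2.502, D₂ = 1/ε_s+1/ε₂−1 = 4.524.
Solve for T_s⁴: T_s⁴ = (D₂·T₁⁴ + D₁·T₂⁴)/(D₁+D₂) = 1.110×10¹¹ K⁴.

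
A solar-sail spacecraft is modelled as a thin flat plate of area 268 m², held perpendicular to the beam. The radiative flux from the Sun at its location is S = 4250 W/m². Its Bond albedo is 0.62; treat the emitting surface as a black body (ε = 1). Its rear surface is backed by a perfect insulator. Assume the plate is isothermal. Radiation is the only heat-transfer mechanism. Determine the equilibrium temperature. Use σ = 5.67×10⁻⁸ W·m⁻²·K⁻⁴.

At equilibrium, absorbed power = emitted power.
Absorbing cross-section = A = 268.0 m²; emitting surface = A = 268.0 m² (ratio 1).
(1−a)S·A_cross = εσ·A_surf·T⁴  ⇒  T⁴ = (1−a)S/(1σ).
T⁴ = 0.380·4250/(1·5.67×10⁻⁸) = 2.848×10¹⁰ K⁴.
T = (2.848×10¹⁰)^(1/4).

T ≈ 411 K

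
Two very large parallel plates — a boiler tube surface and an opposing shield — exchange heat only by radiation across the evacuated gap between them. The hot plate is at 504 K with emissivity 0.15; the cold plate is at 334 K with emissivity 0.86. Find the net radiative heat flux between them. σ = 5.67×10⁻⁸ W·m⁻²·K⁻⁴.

q ≈ 432 W/m²

For two infinite grey parallel plates, q = σ(T₁⁴ − T₂⁴)/(1/ε₁ + 1/ε₂ − 1).
T₁⁴ − T₂⁴ = 6.452×10¹⁰ − 1.244×10¹⁰ = 5.208×10¹⁰ K⁴.
1/ε₁ + 1/ε₂ − 1 = 6.667 + 1.163 − 1 = 6.829.
q = 5.67×10⁻⁸ × 5.208×10¹⁰ / 6.829.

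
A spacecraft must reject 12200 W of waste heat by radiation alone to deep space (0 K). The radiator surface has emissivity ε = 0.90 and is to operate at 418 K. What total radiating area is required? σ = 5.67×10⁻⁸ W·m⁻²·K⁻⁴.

A ≈ 7.83 m²

P = εσA T⁴ ⇒ A = P/(εσT⁴).
T⁴ = 3.053×10¹⁰ K⁴.
A = 12200/(0.90 × 5.67×10⁻⁸ × 3.053×10¹⁰).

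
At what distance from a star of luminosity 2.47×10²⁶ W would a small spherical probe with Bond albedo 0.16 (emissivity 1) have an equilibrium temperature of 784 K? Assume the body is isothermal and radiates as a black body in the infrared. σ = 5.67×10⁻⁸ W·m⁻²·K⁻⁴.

For an isothermal black-emitting sphere, (1−a)S·πr² = σ·4πr²·T⁴ ⇒ S = 4σT⁴/(1−a).
S = 4·5.67×10⁻⁸·(784)⁴/0.840 = 1.020×10⁵ W/m².
Flux falls as S = L/(4πd²), so d = √(L/(4πS)) = √(2.47×10²⁶/(4π·1.020×10⁵)).

d ≈ 1.39×10¹⁰ m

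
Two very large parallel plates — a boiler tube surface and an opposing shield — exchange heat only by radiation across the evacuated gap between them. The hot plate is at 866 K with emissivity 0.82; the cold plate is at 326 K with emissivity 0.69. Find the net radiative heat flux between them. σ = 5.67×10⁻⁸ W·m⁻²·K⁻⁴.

q ≈ 18700 W/m²

For two infinite grey parallel plates, q = σ(T₁⁴ − T₂⁴)/(1/ε₁ + 1/ε₂ − 1).
T₁⁴ − T₂⁴ = 5.624×10¹¹ − 1.129×10¹⁰ = 5.511×10¹¹ K⁴.
1/ε₁ + 1/ε₂ − 1 = 1.220 + 1.449 − 1 = 1.669.
q = 5.67×10⁻⁸ × 5.511×10¹¹ / 1.669.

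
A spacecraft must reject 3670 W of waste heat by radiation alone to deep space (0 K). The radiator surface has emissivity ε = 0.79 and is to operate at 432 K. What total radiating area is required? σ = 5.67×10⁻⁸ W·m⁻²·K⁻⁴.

P = εσA T⁴ ⇒ A = P/(εσT⁴).
T⁴ = 3.483×10¹⁰ K⁴.
A = 3670/(0.79 × 5.67×10⁻⁸ × 3.483×10¹⁰).

A ≈ 2.35 m²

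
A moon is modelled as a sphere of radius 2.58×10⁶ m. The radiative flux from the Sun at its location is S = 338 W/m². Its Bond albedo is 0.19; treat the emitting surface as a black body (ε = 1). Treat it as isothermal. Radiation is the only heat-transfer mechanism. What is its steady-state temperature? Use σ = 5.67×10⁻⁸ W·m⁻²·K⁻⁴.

At equilibrium, absorbed power = emitted power.
Absorbing cross-section = πr² = 2.091×10¹³ m²; emitting surface = 4πr² = 8.365×10¹³ m² (ratio 4).
(1−a)S·A_cross = εσ·A_surf·T⁴  ⇒  T⁴ = (1−a)S/(4σ).
T⁴ = 0.810·338/(4·5.67×10⁻⁸) = 1.207×10⁹ K⁴.
T = (1.207×10⁹)^(1/4).

T ≈ 186 K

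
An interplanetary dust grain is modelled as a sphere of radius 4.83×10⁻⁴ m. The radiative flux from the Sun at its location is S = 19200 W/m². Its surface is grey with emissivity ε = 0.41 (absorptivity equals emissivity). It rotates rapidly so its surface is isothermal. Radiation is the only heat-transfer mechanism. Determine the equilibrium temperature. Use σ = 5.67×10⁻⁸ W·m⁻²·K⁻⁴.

At equilibrium, absorbed power = emitted power.
Absorbing cross-section = πr² = 7.329×10⁻⁷ m²; emitting surface = 4πr² = 2.932×10⁻⁶ m² (ratio 4).
εS·A_cross = εσ·A_surf·T⁴  ⇒  T⁴ = S/(4σ)   (ε cancels).
T⁴ = 19200/(4·5.67×10⁻⁸) = 8.466×10¹⁰ K⁴.
T = (8.466×10¹⁰)^(1/4).

T ≈ 539 K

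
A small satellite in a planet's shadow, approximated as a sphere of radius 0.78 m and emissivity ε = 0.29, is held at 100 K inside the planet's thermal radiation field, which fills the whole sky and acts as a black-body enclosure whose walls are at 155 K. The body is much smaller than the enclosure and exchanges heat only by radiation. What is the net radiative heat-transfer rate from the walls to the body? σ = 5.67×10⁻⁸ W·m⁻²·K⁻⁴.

P_net ≈ 60.0 W

For a small grey body in a large enclosure: P_net = εσA(T_body⁴ − T_wall⁴).
A = 4πr² = 7.645 m²; T_body⁴ − T_wall⁴ = 1.000×10⁸ − 5.772×10⁸ = -4.772×10⁸ K⁴.
|P_net| = 0.29·5.67×10⁻⁸·7.645·4.772×10⁸.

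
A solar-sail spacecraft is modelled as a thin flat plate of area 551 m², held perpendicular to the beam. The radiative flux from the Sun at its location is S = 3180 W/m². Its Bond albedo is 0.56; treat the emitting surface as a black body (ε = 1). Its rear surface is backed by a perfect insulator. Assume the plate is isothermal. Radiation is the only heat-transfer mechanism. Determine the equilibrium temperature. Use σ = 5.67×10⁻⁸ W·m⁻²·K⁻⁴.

T ≈ 396 K

At equilibrium, absorbed power = emitted power.
Absorbing cross-section = A = 551.0 m²; emitting surface = A = 551.0 m² (ratio 1).
(1−a)S·A_cross = εσ·A_surf·T⁴  ⇒  T⁴ = (1−a)S/(1σ).
T⁴ = 0.440·3180/(1·5.67×10⁻⁸) = 2.468×10¹⁰ K⁴.
T = (2.468×10¹⁰)^(1/4).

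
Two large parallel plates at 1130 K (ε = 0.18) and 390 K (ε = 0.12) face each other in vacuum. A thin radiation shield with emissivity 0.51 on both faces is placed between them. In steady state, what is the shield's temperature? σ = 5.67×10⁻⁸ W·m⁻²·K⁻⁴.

T_s ≈ 992 K

In steady state the net flux on the hot side equals that on the cold side.
σ(T₁⁴−T_s⁴)/D₁ = σ(T_s⁴−T₂⁴)/D₂, with D₁ = 1/ε₁+1/ε_s−1 = 6.516, D₂ = 1/ε_s+1/ε₂−1 = 9.294.
Solve for T_s⁴: T_s⁴ = (D₂·T₁⁴ + D₁·T₂⁴)/(D₁+D₂) = 9.680×10¹¹ K⁴.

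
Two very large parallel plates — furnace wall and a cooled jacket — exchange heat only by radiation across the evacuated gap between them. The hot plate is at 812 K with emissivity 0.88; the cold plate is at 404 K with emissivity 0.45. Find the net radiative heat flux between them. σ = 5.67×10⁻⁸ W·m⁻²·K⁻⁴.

For two infinite grey parallel plates, q = σ(T₁⁴ − T₂⁴)/(1/ε₁ + 1/ε₂ − 1).
T₁⁴ − T₂⁴ = 4.347×10¹¹ − 2.664×10¹⁰ = 4.081×10¹¹ K⁴.
1/ε₁ + 1/ε₂ − 1 = 1.136 + 2.222 − 1 = 2.359.
q = 5.67×10⁻⁸ × 4.081×10¹¹ / 2.359.

q ≈ 9810 W/m²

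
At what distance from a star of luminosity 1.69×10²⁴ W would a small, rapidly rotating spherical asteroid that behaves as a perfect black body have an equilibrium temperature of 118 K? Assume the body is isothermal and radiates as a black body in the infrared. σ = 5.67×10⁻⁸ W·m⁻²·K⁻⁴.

d ≈ 5.53×10¹⁰ m

For an isothermal black-emitting sphere, (1−a)S·πr² = σ·4πr²·T⁴ ⇒ S = 4σT⁴/(1−a).
S = 4·5.67×10⁻⁸·(118)⁴/1.00 = 43.97 W/m².
Flux falls as S = L/(4πd²), so d = √(L/(4πS)) = √(1.69×10²⁴/(4π·43.97)).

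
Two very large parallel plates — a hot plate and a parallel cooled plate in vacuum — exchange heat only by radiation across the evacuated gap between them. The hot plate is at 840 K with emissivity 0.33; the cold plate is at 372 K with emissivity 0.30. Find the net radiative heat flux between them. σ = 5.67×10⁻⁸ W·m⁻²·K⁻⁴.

q ≈ 5060 W/m²

For two infinite grey parallel plates, q = σ(T₁⁴ − T₂⁴)/(1/ε₁ + 1/ε₂ − 1).
T₁⁴ − T₂⁴ = 4.979×10¹¹ − 1.915×10¹⁰ = 4.787×10¹¹ K⁴.
1/ε₁ + 1/ε₂ − 1 = 3.030 + 3.333 − 1 = 5.364.
q = 5.67×10⁻⁸ × 4.787×10¹¹ / 5.364.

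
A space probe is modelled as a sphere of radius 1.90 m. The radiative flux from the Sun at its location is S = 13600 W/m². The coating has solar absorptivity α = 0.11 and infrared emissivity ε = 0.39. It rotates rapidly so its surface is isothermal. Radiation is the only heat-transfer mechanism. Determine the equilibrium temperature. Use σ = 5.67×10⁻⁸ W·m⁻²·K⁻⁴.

At equilibrium, absorbed power = emitted power.
Absorbing cross-section = πr² = 11.34 m²; emitting surface = 4πr² = 45.36 m² (ratio 4).
αS·A_cross = εσ·A_surf·T⁴  ⇒  T⁴ = αS/(ε·4σ).
T⁴ = 0.110·13600/(0.39·4·5.67×10⁻⁸) = 1.691×10¹⁰ K⁴.
T = (1.691×10¹⁰)^(1/4).

T ≈ 361 K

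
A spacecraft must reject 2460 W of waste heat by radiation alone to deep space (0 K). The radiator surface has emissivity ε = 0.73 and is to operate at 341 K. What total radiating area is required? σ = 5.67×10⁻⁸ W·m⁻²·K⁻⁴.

A ≈ 4.40 m²

P = εσA T⁴ ⇒ A = P/(εσT⁴).
T⁴ = 1.352×10¹⁰ K⁴.
A = 2460/(0.73 × 5.67×10⁻⁸ × 1.352×10¹⁰).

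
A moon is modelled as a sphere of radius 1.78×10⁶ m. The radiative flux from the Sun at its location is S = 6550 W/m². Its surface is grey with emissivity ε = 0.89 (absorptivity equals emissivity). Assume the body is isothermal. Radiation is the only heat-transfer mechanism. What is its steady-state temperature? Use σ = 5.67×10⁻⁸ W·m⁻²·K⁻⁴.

At equilibrium, absorbed power = emitted power.
Absorbing cross-section = πr² = 9.954×10¹² m²; emitting surface = 4πr² = 3.982×10¹³ m² (ratio 4).
εS·A_cross = εσ·A_surf·T⁴  ⇒  T⁴ = S/(4σ)   (ε cancels).
T⁴ = 6550/(4·5.67×10⁻⁸) = 2.888×10¹⁰ K⁴.
T = (2.888×10¹⁰)^(1/4).

T ≈ 412 K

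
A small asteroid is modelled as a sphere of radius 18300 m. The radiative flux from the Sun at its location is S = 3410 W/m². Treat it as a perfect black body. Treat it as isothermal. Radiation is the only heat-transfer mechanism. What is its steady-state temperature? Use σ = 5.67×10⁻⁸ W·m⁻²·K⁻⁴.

T ≈ 350 K

At equilibrium, absorbed power = emitted power.
Absorbing cross-section = πr² = 1.052×10⁹ m²; emitting surface = 4πr² = 4.208×10⁹ m² (ratio 4).
S·A_cross = εσ·A_surf·T⁴  ⇒  T⁴ = S/(4σ).
T⁴ = 1.00·3410/(4·5.67×10⁻⁸) = 1.504×10¹⁰ K⁴.
T = (1.504×10¹⁰)^(1/4).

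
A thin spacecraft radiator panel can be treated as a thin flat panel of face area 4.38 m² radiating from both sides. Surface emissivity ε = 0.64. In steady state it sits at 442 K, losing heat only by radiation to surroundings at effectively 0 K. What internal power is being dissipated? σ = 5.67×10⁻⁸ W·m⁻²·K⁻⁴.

P ≈ 12100 W

Steady state: P = εσA T⁴.
A = 2·4.38 = 8.760 m²; T⁴ = (442)⁴ = 3.817×10¹⁰ K⁴.
P = 0.64 × 5.67×10⁻⁸ × 8.760 × 3.817×10¹⁰.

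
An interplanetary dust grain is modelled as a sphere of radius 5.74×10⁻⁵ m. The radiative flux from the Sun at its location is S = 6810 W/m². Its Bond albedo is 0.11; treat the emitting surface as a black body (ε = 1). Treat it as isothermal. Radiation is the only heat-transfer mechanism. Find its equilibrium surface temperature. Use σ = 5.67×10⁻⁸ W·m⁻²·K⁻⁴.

T ≈ 404 K

At equilibrium, absorbed power = emitted power.
Absorbing cross-section = πr² = 1.035×10⁻⁸ m²; emitting surface = 4πr² = 4.140×10⁻⁸ m² (ratio 4).
(1−a)S·A_cross = εσ·A_surf·T⁴  ⇒  T⁴ = (1−a)S/(4σ).
T⁴ = 0.890·6810/(4·5.67×10⁻⁸) = 2.672×10¹⁰ K⁴.
T = (2.672×10¹⁰)^(1/4).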